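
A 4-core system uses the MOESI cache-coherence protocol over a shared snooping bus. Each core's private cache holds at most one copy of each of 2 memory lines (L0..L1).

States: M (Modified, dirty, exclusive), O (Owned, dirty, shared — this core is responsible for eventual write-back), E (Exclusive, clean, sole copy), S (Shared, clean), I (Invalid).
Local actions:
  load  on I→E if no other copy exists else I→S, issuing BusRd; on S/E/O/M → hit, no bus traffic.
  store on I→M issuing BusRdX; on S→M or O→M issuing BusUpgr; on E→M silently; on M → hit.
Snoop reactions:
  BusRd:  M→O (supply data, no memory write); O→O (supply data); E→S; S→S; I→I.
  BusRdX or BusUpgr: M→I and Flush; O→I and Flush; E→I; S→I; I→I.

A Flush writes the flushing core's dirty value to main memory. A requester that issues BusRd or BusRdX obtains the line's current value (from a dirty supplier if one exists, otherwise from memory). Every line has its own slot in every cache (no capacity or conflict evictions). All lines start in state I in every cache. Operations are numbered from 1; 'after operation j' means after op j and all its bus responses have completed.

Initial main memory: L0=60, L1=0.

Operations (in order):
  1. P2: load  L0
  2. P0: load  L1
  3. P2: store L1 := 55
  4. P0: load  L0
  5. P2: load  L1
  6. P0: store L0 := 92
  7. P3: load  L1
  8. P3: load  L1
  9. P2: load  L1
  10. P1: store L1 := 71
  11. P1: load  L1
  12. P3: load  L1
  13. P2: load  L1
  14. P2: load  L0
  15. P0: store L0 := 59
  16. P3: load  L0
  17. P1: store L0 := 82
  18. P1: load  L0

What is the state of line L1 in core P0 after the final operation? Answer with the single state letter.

  op1 P2: load  L0 → I/I/E/I on L0; bus BusRd; mem=60
  op2 P0: load  L1 → E/I/I/I on L1; bus BusRd; mem=0
  op3 P2: store L1 := 55 → I/I/M/I on L1; bus BusRdX; mem=0
  op4 P0: load  L0 → S/I/S/I on L0; bus BusRd; mem=60
  op5 P2: load  L1 → I/I/M/I on L1; bus (none); mem=0
  op6 P0: store L0 := 92 → M/I/I/I on L0; bus BusUpgr; mem=60
  op7 P3: load  L1 → I/I/O/S on L1; bus BusRd; mem=0
  op8 P3: load  L1 → I/I/O/S on L1; bus (none); mem=0
  op9 P2: load  L1 → I/I/O/S on L1; bus (none); mem=0
  op10 P1: store L1 := 71 → I/M/I/I on L1; bus BusRdX Flush; mem=55
  op11 P1: load  L1 → I/M/I/I on L1; bus (none); mem=55
  op12 P3: load  L1 → I/O/I/S on L1; bus BusRd; mem=55
  op13 P2: load  L1 → I/O/S/S on L1; bus BusRd; mem=55
  op14 P2: load  L0 → O/I/S/I on L0; bus BusRd; mem=60
  op15 P0: store L0 := 59 → M/I/I/I on L0; bus BusUpgr; mem=60
  op16 P3: load  L0 → O/I/I/S on L0; bus BusRd; mem=60
  op17 P1: store L0 := 82 → I/M/I/I on L0; bus BusRdX Flush; mem=59
  op18 P1: load  L0 → I/M/I/I on L0; bus (none); mem=59

state = I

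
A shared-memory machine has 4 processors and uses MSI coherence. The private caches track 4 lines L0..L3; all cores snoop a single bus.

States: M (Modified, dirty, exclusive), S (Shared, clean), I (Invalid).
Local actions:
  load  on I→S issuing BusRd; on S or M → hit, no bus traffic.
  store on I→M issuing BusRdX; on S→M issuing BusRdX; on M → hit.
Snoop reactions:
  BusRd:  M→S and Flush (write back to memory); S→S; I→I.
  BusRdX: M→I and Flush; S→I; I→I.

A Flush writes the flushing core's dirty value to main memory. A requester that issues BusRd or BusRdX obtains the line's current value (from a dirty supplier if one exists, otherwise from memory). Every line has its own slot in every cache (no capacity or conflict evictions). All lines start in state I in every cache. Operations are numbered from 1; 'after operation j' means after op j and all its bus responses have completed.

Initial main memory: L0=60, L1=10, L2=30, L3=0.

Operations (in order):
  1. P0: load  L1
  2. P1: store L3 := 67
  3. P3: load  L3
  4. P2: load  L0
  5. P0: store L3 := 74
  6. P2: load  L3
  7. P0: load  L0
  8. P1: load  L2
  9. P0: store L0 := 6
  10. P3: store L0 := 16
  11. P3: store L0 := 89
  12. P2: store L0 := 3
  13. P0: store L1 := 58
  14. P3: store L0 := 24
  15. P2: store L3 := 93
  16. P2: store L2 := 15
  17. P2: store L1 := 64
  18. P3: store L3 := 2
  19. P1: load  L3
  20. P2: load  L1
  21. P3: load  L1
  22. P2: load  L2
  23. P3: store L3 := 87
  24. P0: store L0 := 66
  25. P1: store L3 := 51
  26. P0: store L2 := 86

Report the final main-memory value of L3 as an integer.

memory[L3] = 87

step 1: P0: load  L1  ⟶  SIII  (L1)  txn=BusRd  M[L1]=10
step 2: P1: store L3 := 67  ⟶  IMII  (L3)  txn=BusRdX  M[L3]=0
step 3: P3: load  L3  ⟶  ISIS  (L3)  txn=BusRd+Flush  M[L3]=67
step 4: P2: load  L0  ⟶  IISI  (L0)  txn=BusRd  M[L0]=60
step 5: P0: store L3 := 74  ⟶  MIII  (L3)  txn=BusRdX  M[L3]=67
step 6: P2: load  L3  ⟶  SISI  (L3)  txn=BusRd+Flush  M[L3]=74
step 7: P0: load  L0  ⟶  SISI  (L0)  txn=BusRd  M[L0]=60
step 8: P1: load  L2  ⟶  ISII  (L2)  txn=BusRd  M[L2]=30
step 9: P0: store L0 := 6  ⟶  MIII  (L0)  txn=BusRdX  M[L0]=60
step 10: P3: store L0 := 16  ⟶  IIIM  (L0)  txn=BusRdX+Flush  M[L0]=6
step 11: P3: store L0 := 89  ⟶  IIIM  (L0)  txn=∅  M[L0]=6
step 12: P2: store L0 := 3  ⟶  IIMI  (L0)  txn=BusRdX+Flush  M[L0]=89
step 13: P0: store L1 := 58  ⟶  MIII  (L1)  txn=BusRdX  M[L1]=10
step 14: P3: store L0 := 24  ⟶  IIIM  (L0)  txn=BusRdX+Flush  M[L0]=3
step 15: P2: store L3 := 93  ⟶  IIMI  (L3)  txn=BusRdX  M[L3]=74
step 16: P2: store L2 := 15  ⟶  IIMI  (L2)  txn=BusRdX  M[L2]=30
step 17: P2: store L1 := 64  ⟶  IIMI  (L1)  txn=BusRdX+Flush  M[L1]=58
step 18: P3: store L3 := 2  ⟶  IIIM  (L3)  txn=BusRdX+Flush  M[L3]=93
step 19: P1: load  L3  ⟶  ISIS  (L3)  txn=BusRd+Flush  M[L3]=2
step 20: P2: load  L1  ⟶  IIMI  (L1)  txn=∅  M[L1]=58
step 21: P3: load  L1  ⟶  IISS  (L1)  txn=BusRd+Flush  M[L1]=64
step 22: P2: load  L2  ⟶  IIMI  (L2)  txn=∅  M[L2]=30
step 23: P3: store L3 := 87  ⟶  IIIM  (L3)  txn=BusRdX  M[L3]=2
step 24: P0: store L0 := 66  ⟶  MIII  (L0)  txn=BusRdX+Flush  M[L0]=24
step 25: P1: store L3 := 51  ⟶  IMII  (L3)  txn=BusRdX+Flush  M[L3]=87
step 26: P0: store L2 := 86  ⟶  MIII  (L2)  txn=BusRdX+Flush  M[L2]=15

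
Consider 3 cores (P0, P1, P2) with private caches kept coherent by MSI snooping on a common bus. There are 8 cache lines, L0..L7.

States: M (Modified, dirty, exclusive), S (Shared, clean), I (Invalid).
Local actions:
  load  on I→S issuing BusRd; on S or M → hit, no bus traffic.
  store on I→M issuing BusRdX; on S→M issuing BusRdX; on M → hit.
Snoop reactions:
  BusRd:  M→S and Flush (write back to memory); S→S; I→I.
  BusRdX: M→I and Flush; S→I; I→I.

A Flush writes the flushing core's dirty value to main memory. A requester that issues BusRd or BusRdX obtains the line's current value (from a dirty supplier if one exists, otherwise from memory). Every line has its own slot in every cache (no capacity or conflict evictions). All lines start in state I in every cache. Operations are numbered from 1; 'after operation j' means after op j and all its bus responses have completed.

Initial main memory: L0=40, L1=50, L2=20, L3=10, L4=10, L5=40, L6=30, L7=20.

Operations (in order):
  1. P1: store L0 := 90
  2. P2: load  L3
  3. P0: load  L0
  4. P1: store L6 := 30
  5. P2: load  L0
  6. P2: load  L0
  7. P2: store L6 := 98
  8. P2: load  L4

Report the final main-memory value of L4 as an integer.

[1] P1: store L0 := 90 | P0:I, P1:M(90), P2:I | bus: BusRdX
[2] P2: load  L3 | P0:I, P1:I, P2:S(10) | bus: BusRd
[3] P0: load  L0 | P0:S(90), P1:S(90), P2:I | bus: BusRd,Flush
[4] P1: store L6 := 30 | P0:I, P1:M(30), P2:I | bus: BusRdX
[5] P2: load  L0 | P0:S(90), P1:S(90), P2:S(90) | bus: BusRd
[6] P2: load  L0 | P0:S(90), P1:S(90), P2:S(90) | bus: none
[7] P2: store L6 := 98 | P0:I, P1:I, P2:M(98) | bus: BusRdX,Flush
[8] P2: load  L4 | P0:I, P1:I, P2:S(10) | bus: BusRd

memory[L4] = 10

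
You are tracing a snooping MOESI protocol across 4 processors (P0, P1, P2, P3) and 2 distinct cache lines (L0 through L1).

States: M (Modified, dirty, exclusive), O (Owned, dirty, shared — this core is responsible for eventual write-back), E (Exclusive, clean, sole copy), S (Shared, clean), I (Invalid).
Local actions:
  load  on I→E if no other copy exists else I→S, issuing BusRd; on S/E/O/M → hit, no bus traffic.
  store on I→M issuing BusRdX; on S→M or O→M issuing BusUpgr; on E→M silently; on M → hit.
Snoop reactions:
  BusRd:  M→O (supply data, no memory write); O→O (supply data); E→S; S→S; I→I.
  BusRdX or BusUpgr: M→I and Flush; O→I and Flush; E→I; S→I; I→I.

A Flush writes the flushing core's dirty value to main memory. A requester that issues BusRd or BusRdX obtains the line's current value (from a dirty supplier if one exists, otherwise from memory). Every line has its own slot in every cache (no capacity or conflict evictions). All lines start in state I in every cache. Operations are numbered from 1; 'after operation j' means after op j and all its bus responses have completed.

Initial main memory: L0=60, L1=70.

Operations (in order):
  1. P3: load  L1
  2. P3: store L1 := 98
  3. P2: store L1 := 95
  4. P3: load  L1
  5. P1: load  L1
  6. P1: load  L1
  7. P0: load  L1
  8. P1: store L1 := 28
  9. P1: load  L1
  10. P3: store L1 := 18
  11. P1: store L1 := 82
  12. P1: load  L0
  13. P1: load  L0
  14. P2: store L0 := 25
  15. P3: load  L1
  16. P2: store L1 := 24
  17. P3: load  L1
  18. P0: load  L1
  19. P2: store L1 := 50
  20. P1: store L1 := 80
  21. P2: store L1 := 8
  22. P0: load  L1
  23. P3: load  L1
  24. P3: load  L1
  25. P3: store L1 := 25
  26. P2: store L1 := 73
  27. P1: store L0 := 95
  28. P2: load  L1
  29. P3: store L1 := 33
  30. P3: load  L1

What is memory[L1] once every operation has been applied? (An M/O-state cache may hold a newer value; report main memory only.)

memory[L1] = 73

[1] P3: load  L1 | P0:I, P1:I, P2:I, P3:E(70) | bus: BusRd
[2] P3: store L1 := 98 | P0:I, P1:I, P2:I, P3:M(98) | bus: none
[3] P2: store L1 := 95 | P0:I, P1:I, P2:M(95), P3:I | bus: BusRdX,Flush
[4] P3: load  L1 | P0:I, P1:I, P2:O(95), P3:S(95) | bus: BusRd
[5] P1: load  L1 | P0:I, P1:S(95), P2:O(95), P3:S(95) | bus: BusRd
[6] P1: load  L1 | P0:I, P1:S(95), P2:O(95), P3:S(95) | bus: none
[7] P0: load  L1 | P0:S(95), P1:S(95), P2:O(95), P3:S(95) | bus: BusRd
[8] P1: store L1 := 28 | P0:I, P1:M(28), P2:I, P3:I | bus: BusUpgr,Flush
[9] P1: load  L1 | P0:I, P1:M(28), P2:I, P3:I | bus: none
[10] P3: store L1 := 18 | P0:I, P1:I, P2:I, P3:M(18) | bus: BusRdX,Flush
[11] P1: store L1 := 82 | P0:I, P1:M(82), P2:I, P3:I | bus: BusRdX,Flush
[12] P1: load  L0 | P0:I, P1:E(60), P2:I, P3:I | bus: BusRd
[13] P1: load  L0 | P0:I, P1:E(60), P2:I, P3:I | bus: none
[14] P2: store L0 := 25 | P0:I, P1:I, P2:M(25), P3:I | bus: BusRdX
[15] P3: load  L1 | P0:I, P1:O(82), P2:I, P3:S(82) | bus: BusRd
[16] P2: store L1 := 24 | P0:I, P1:I, P2:M(24), P3:I | bus: BusRdX,Flush
[17] P3: load  L1 | P0:I, P1:I, P2:O(24), P3:S(24) | bus: BusRd
[18] P0: load  L1 | P0:S(24), P1:I, P2:O(24), P3:S(24) | bus: BusRd
[19] P2: store L1 := 50 | P0:I, P1:I, P2:M(50), P3:I | bus: BusUpgr
[20] P1: store L1 := 80 | P0:I, P1:M(80), P2:I, P3:I | bus: BusRdX,Flush
[21] P2: store L1 := 8 | P0:I, P1:I, P2:M(8), P3:I | bus: BusRdX,Flush
[22] P0: load  L1 | P0:S(8), P1:I, P2:O(8), P3:I | bus: BusRd
[23] P3: load  L1 | P0:S(8), P1:I, P2:O(8), P3:S(8) | bus: BusRd
[24] P3: load  L1 | P0:S(8), P1:I, P2:O(8), P3:S(8) | bus: none
[25] P3: store L1 := 25 | P0:I, P1:I, P2:I, P3:M(25) | bus: BusUpgr,Flush
[26] P2: store L1 := 73 | P0:I, P1:I, P2:M(73), P3:I | bus: BusRdX,Flush
[27] P1: store L0 := 95 | P0:I, P1:M(95), P2:I, P3:I | bus: BusRdX,Flush
[28] P2: load  L1 | P0:I, P1:I, P2:M(73), P3:I | bus: none
[29] P3: store L1 := 33 | P0:I, P1:I, P2:I, P3:M(33) | bus: BusRdX,Flush
[30] P3: load  L1 | P0:I, P1:I, P2:I, P3:M(33) | bus: none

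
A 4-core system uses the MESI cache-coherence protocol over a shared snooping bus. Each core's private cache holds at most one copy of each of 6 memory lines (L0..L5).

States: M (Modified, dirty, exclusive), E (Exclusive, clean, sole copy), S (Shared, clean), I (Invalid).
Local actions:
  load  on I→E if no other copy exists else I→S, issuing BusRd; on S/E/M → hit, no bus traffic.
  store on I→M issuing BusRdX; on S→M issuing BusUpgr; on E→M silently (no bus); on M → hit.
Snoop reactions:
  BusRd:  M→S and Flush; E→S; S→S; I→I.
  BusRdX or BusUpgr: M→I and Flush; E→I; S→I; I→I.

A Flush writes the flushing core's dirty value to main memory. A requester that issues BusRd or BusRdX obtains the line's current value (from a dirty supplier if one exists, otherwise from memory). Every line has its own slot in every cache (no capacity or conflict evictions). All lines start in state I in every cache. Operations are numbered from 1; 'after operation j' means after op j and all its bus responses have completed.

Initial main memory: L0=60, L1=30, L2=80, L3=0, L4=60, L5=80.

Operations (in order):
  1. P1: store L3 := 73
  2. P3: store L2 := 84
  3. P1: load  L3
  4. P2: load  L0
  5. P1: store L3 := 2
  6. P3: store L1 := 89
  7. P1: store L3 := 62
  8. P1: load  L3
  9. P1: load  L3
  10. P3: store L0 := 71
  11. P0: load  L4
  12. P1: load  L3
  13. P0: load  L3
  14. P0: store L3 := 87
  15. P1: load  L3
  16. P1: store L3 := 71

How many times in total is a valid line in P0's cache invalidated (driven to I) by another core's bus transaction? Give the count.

  op1 P1: store L3 := 73 → I/M/I/I on L3; bus BusRdX; mem=0
  op2 P3: store L2 := 84 → I/I/I/M on L2; bus BusRdX; mem=80
  op3 P1: load  L3 → I/M/I/I on L3; bus (none); mem=0
  op4 P2: load  L0 → I/I/E/I on L0; bus BusRd; mem=60
  op5 P1: store L3 := 2 → I/M/I/I on L3; bus (none); mem=0
  op6 P3: store L1 := 89 → I/I/I/M on L1; bus BusRdX; mem=30
  op7 P1: store L3 := 62 → I/M/I/I on L3; bus (none); mem=0
  op8 P1: load  L3 → I/M/I/I on L3; bus (none); mem=0
  op9 P1: load  L3 → I/M/I/I on L3; bus (none); mem=0
  op10 P3: store L0 := 71 → I/I/I/M on L0; bus BusRdX; mem=60
  op11 P0: load  L4 → E/I/I/I on L4; bus BusRd; mem=60
  op12 P1: load  L3 → I/M/I/I on L3; bus (none); mem=0
  op13 P0: load  L3 → S/S/I/I on L3; bus BusRd Flush; mem=62
  op14 P0: store L3 := 87 → M/I/I/I on L3; bus BusUpgr; mem=62
  op15 P1: load  L3 → S/S/I/I on L3; bus BusRd Flush; mem=87
  op16 P1: store L3 := 71 → I/M/I/I on L3; bus BusUpgr; mem=87

invalidations = 1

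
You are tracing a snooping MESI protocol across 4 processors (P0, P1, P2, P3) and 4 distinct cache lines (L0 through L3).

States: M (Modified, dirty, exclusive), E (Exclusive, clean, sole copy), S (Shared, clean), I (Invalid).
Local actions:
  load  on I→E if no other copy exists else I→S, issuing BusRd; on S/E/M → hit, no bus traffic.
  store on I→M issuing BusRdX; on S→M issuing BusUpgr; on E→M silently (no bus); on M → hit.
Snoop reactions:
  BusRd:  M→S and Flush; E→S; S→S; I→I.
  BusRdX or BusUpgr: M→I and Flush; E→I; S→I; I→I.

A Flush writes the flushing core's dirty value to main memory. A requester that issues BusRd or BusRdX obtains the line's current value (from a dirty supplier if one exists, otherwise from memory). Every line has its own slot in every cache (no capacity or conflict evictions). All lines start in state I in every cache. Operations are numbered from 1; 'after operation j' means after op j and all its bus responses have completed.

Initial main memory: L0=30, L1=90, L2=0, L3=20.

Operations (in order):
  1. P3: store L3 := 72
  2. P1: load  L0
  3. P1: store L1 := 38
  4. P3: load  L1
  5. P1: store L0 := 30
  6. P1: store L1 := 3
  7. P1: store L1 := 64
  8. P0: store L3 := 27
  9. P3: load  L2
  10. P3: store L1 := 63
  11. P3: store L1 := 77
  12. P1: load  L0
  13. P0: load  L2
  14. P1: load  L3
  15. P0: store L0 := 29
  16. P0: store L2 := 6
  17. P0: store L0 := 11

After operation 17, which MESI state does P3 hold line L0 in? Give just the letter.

1. P3: store L3 := 72  bus=[BusRdX]  L3: P0=I P1=I P2=I P3=M  mem[L3]=20
2. P1: load  L0  bus=[BusRd]  L0: P0=I P1=E P2=I P3=I  mem[L0]=30
3. P1: store L1 := 38  bus=[BusRdX]  L1: P0=I P1=M P2=I P3=I  mem[L1]=90
4. P3: load  L1  bus=[BusRd,Flush]  L1: P0=I P1=S P2=I P3=S  mem[L1]=38
5. P1: store L0 := 30  bus=[-]  L0: P0=I P1=M P2=I P3=I  mem[L0]=30
6. P1: store L1 := 3  bus=[BusUpgr]  L1: P0=I P1=M P2=I P3=I  mem[L1]=38
7. P1: store L1 := 64  bus=[-]  L1: P0=I P1=M P2=I P3=I  mem[L1]=38
8. P0: store L3 := 27  bus=[BusRdX,Flush]  L3: P0=M P1=I P2=I P3=I  mem[L3]=72
9. P3: load  L2  bus=[BusRd]  L2: P0=I P1=I P2=I P3=E  mem[L2]=0
10. P3: store L1 := 63  bus=[BusRdX,Flush]  L1: P0=I P1=I P2=I P3=M  mem[L1]=64
11. P3: store L1 := 77  bus=[-]  L1: P0=I P1=I P2=I P3=M  mem[L1]=64
12. P1: load  L0  bus=[-]  L0: P0=I P1=M P2=I P3=I  mem[L0]=30
13. P0: load  L2  bus=[BusRd]  L2: P0=S P1=I P2=I P3=S  mem[L2]=0
14. P1: load  L3  bus=[BusRd,Flush]  L3: P0=S P1=S P2=I P3=I  mem[L3]=27
15. P0: store L0 := 29  bus=[BusRdX,Flush]  L0: P0=M P1=I P2=I P3=I  mem[L0]=30
16. P0: store L2 := 6  bus=[BusUpgr]  L2: P0=M P1=I P2=I P3=I  mem[L2]=0
17. P0: store L0 := 11  bus=[-]  L0: P0=M P1=I P2=I P3=I  mem[L0]=30

state = I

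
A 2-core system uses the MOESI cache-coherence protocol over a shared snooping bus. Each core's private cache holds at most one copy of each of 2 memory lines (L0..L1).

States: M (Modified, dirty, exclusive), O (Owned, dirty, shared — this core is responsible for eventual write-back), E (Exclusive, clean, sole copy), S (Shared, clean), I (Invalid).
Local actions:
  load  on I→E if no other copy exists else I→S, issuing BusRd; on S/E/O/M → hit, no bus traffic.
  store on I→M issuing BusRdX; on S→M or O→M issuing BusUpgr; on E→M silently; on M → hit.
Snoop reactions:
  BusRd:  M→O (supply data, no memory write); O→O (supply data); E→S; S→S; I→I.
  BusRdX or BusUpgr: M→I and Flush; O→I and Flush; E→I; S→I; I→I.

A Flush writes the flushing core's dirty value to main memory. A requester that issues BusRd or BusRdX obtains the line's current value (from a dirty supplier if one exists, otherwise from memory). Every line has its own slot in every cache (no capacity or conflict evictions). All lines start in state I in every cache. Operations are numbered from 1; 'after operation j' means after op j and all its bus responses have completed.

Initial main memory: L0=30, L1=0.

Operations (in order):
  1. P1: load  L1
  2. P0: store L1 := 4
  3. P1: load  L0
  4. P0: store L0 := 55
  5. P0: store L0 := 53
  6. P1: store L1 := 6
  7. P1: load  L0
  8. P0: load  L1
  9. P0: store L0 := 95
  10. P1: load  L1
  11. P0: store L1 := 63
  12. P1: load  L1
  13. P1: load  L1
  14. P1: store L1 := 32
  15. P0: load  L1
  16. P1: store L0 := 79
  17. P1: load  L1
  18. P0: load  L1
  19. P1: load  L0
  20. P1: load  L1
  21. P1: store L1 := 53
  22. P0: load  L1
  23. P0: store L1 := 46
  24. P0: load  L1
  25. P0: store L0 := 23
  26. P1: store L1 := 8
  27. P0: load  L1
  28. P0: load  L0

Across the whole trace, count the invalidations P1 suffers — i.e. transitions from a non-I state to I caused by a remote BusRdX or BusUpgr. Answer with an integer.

invalidations = 6

1. P1: load  L1  bus=[BusRd]  L1: P0=I P1=E  mem[L1]=0
2. P0: store L1 := 4  bus=[BusRdX]  L1: P0=M P1=I  mem[L1]=0
3. P1: load  L0  bus=[BusRd]  L0: P0=I P1=E  mem[L0]=30
4. P0: store L0 := 55  bus=[BusRdX]  L0: P0=M P1=I  mem[L0]=30
5. P0: store L0 := 53  bus=[-]  L0: P0=M P1=I  mem[L0]=30
6. P1: store L1 := 6  bus=[BusRdX,Flush]  L1: P0=I P1=M  mem[L1]=4
7. P1: load  L0  bus=[BusRd]  L0: P0=O P1=S  mem[L0]=30
8. P0: load  L1  bus=[BusRd]  L1: P0=S P1=O  mem[L1]=4
9. P0: store L0 := 95  bus=[BusUpgr]  L0: P0=M P1=I  mem[L0]=30
10. P1: load  L1  bus=[-]  L1: P0=S P1=O  mem[L1]=4
11. P0: store L1 := 63  bus=[BusUpgr,Flush]  L1: P0=M P1=I  mem[L1]=6
12. P1: load  L1  bus=[BusRd]  L1: P0=O P1=S  mem[L1]=6
13. P1: load  L1  bus=[-]  L1: P0=O P1=S  mem[L1]=6
14. P1: store L1 := 32  bus=[BusUpgr,Flush]  L1: P0=I P1=M  mem[L1]=63
15. P0: load  L1  bus=[BusRd]  L1: P0=S P1=O  mem[L1]=63
16. P1: store L0 := 79  bus=[BusRdX,Flush]  L0: P0=I P1=M  mem[L0]=95
17. P1: load  L1  bus=[-]  L1: P0=S P1=O  mem[L1]=63
18. P0: load  L1  bus=[-]  L1: P0=S P1=O  mem[L1]=63
19. P1: load  L0  bus=[-]  L0: P0=I P1=M  mem[L0]=95
20. P1: load  L1  bus=[-]  L1: P0=S P1=O  mem[L1]=63
21. P1: store L1 := 53  bus=[BusUpgr]  L1: P0=I P1=M  mem[L1]=63
22. P0: load  L1  bus=[BusRd]  L1: P0=S P1=O  mem[L1]=63
23. P0: store L1 := 46  bus=[BusUpgr,Flush]  L1: P0=M P1=I  mem[L1]=53
24. P0: load  L1  bus=[-]  L1: P0=M P1=I  mem[L1]=53
25. P0: store L0 := 23  bus=[BusRdX,Flush]  L0: P0=M P1=I  mem[L0]=79
26. P1: store L1 := 8  bus=[BusRdX,Flush]  L1: P0=I P1=M  mem[L1]=46
27. P0: load  L1  bus=[BusRd]  L1: P0=S P1=O  mem[L1]=46
28. P0: load  L0  bus=[-]  L0: P0=M P1=I  mem[L0]=79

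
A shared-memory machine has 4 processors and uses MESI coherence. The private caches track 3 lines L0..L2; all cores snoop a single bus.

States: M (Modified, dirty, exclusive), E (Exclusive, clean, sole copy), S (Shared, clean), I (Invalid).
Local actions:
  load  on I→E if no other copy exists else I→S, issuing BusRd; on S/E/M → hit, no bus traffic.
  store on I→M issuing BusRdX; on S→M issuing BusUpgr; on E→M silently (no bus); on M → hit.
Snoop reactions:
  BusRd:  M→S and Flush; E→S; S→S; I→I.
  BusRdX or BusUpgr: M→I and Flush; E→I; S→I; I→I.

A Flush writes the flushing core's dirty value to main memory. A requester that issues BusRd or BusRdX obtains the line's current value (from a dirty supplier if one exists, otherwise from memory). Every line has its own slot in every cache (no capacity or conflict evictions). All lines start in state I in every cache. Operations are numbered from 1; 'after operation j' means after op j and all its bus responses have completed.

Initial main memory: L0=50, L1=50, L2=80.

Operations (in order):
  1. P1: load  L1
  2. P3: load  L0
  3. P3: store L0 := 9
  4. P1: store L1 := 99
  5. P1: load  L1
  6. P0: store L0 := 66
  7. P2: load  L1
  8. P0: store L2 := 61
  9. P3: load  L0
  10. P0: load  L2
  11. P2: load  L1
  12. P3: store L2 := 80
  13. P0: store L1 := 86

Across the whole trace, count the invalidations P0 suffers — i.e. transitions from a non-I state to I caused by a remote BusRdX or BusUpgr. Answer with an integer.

invalidations = 1

step 1: P1: load  L1  ⟶  IEII  (L1)  txn=BusRd  M[L1]=50
step 2: P3: load  L0  ⟶  IIIE  (L0)  txn=BusRd  M[L0]=50
step 3: P3: store L0 := 9  ⟶  IIIM  (L0)  txn=∅  M[L0]=50
step 4: P1: store L1 := 99  ⟶  IMII  (L1)  txn=∅  M[L1]=50
step 5: P1: load  L1  ⟶  IMII  (L1)  txn=∅  M[L1]=50
step 6: P0: store L0 := 66  ⟶  MIII  (L0)  txn=BusRdX+Flush  M[L0]=9
step 7: P2: load  L1  ⟶  ISSI  (L1)  txn=BusRd+Flush  M[L1]=99
step 8: P0: store L2 := 61  ⟶  MIII  (L2)  txn=BusRdX  M[L2]=80
step 9: P3: load  L0  ⟶  SIIS  (L0)  txn=BusRd+Flush  M[L0]=66
step 10: P0: load  L2  ⟶  MIII  (L2)  txn=∅  M[L2]=80
step 11: P2: load  L1  ⟶  ISSI  (L1)  txn=∅  M[L1]=99
step 12: P3: store L2 := 80  ⟶  IIIM  (L2)  txn=BusRdX+Flush  M[L2]=61
step 13: P0: store L1 := 86  ⟶  MIII  (L1)  txn=BusRdX  M[L1]=99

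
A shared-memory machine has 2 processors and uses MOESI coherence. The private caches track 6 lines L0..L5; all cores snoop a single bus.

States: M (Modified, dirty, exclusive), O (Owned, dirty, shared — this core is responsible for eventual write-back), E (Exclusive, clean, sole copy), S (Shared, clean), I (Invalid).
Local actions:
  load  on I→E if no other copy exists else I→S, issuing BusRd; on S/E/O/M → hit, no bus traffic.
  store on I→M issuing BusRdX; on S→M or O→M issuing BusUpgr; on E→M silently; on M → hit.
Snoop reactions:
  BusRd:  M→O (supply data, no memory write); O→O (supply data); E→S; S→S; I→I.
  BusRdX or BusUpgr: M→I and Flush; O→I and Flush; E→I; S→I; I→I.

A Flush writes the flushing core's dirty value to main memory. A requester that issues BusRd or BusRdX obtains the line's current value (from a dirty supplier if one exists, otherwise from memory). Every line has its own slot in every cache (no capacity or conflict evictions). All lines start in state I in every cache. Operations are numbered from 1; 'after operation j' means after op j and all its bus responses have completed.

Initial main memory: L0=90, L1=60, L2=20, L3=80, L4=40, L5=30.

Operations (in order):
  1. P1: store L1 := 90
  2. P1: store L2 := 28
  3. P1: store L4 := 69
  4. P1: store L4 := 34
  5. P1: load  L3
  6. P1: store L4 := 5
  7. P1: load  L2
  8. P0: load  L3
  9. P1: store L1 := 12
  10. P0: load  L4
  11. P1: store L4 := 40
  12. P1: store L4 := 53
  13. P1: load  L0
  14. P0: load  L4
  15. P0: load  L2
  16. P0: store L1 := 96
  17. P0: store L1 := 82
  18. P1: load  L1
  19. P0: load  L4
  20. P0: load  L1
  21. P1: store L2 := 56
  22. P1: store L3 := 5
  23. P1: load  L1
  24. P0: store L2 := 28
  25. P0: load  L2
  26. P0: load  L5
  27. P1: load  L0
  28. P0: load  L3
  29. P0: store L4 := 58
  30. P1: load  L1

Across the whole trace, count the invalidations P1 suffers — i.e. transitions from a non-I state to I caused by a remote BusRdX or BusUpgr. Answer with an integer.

1. P1: store L1 := 90  bus=[BusRdX]  L1: P0=I P1=M  mem[L1]=60
2. P1: store L2 := 28  bus=[BusRdX]  L2: P0=I P1=M  mem[L2]=20
3. P1: store L4 := 69  bus=[BusRdX]  L4: P0=I P1=M  mem[L4]=40
4. P1: store L4 := 34  bus=[-]  L4: P0=I P1=M  mem[L4]=40
5. P1: load  L3  bus=[BusRd]  L3: P0=I P1=E  mem[L3]=80
6. P1: store L4 := 5  bus=[-]  L4: P0=I P1=M  mem[L4]=40
7. P1: load  L2  bus=[-]  L2: P0=I P1=M  mem[L2]=20
8. P0: load  L3  bus=[BusRd]  L3: P0=S P1=S  mem[L3]=80
9. P1: store L1 := 12  bus=[-]  L1: P0=I P1=M  mem[L1]=60
10. P0: load  L4  bus=[BusRd]  L4: P0=S P1=O  mem[L4]=40
11. P1: store L4 := 40  bus=[BusUpgr]  L4: P0=I P1=M  mem[L4]=40
12. P1: store L4 := 53  bus=[-]  L4: P0=I P1=M  mem[L4]=40
13. P1: load  L0  bus=[BusRd]  L0: P0=I P1=E  mem[L0]=90
14. P0: load  L4  bus=[BusRd]  L4: P0=S P1=O  mem[L4]=40
15. P0: load  L2  bus=[BusRd]  L2: P0=S P1=O  mem[L2]=20
16. P0: store L1 := 96  bus=[BusRdX,Flush]  L1: P0=M P1=I  mem[L1]=12
17. P0: store L1 := 82  bus=[-]  L1: P0=M P1=I  mem[L1]=12
18. P1: load  L1  bus=[BusRd]  L1: P0=O P1=S  mem[L1]=12
19. P0: load  L4  bus=[-]  L4: P0=S P1=O  mem[L4]=40
20. P0: load  L1  bus=[-]  L1: P0=O P1=S  mem[L1]=12
21. P1: store L2 := 56  bus=[BusUpgr]  L2: P0=I P1=M  mem[L2]=20
22. P1: store L3 := 5  bus=[BusUpgr]  L3: P0=I P1=M  mem[L3]=80
23. P1: load  L1  bus=[-]  L1: P0=O P1=S  mem[L1]=12
24. P0: store L2 := 28  bus=[BusRdX,Flush]  L2: P0=M P1=I  mem[L2]=56
25. P0: load  L2  bus=[-]  L2: P0=M P1=I  mem[L2]=56
26. P0: load  L5  bus=[BusRd]  L5: P0=E P1=I  mem[L5]=30
27. P1: load  L0  bus=[-]  L0: P0=I P1=E  mem[L0]=90
28. P0: load  L3  bus=[BusRd]  L3: P0=S P1=O  mem[L3]=80
29. P0: store L4 := 58  bus=[BusUpgr,Flush]  L4: P0=M P1=I  mem[L4]=53
30. P1: load  L1  bus=[-]  L1: P0=O P1=S  mem[L1]=12

invalidations = 3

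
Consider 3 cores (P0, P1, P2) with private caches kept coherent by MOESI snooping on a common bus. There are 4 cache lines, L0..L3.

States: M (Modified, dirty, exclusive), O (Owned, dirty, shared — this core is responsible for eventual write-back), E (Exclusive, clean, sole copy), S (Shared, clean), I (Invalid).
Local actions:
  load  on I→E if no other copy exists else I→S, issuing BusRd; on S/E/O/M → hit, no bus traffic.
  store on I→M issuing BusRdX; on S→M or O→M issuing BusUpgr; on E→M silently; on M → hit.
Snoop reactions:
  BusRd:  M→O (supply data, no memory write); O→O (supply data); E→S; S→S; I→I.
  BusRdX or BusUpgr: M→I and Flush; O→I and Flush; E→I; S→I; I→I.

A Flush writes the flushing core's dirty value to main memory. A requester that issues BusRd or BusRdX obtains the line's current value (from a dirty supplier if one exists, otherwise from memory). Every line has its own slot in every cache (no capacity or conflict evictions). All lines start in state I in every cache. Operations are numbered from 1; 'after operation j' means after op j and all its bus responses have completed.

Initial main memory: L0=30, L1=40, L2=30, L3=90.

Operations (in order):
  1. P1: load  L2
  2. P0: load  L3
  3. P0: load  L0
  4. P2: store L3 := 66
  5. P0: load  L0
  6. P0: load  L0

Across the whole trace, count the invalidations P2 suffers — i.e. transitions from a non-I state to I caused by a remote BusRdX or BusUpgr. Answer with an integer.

invalidations = 0

step 1: P1: load  L2  ⟶  IEI  (L2)  txn=BusRd  M[L2]=30
step 2: P0: load  L3  ⟶  EII  (L3)  txn=BusRd  M[L3]=90
step 3: P0: load  L0  ⟶  EII  (L0)  txn=BusRd  M[L0]=30
step 4: P2: store L3 := 66  ⟶  IIM  (L3)  txn=BusRdX  M[L3]=90
step 5: P0: load  L0  ⟶  EII  (L0)  txn=∅  M[L0]=30
step 6: P0: load  L0  ⟶  EII  (L0)  txn=∅  M[L0]=30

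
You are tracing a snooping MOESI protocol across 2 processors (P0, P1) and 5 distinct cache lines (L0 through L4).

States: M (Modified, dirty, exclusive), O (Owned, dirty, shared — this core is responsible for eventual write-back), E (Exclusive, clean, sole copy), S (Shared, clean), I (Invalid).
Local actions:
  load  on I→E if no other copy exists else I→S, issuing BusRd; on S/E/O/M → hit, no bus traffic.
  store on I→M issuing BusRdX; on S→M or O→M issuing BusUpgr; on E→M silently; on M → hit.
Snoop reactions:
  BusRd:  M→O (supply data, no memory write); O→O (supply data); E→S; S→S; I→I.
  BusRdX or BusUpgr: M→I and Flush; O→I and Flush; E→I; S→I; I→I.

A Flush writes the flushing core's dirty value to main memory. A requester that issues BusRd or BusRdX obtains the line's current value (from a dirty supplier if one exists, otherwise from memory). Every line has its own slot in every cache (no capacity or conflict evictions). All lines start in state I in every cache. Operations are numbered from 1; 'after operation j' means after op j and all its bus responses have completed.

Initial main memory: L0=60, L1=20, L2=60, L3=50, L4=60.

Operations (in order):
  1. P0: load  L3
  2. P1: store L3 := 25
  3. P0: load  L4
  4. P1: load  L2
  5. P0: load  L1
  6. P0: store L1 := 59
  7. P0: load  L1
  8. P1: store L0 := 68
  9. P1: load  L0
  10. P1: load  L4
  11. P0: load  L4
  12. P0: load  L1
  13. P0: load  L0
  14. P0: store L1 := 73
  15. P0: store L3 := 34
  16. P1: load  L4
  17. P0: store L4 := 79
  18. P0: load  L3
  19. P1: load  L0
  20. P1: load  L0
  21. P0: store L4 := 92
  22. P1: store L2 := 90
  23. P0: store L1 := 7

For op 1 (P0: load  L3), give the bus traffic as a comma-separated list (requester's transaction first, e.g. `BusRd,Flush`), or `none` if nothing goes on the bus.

[1] P0: load  L3 | P0:E(50), P1:I | bus: BusRd
[2] P1: store L3 := 25 | P0:I, P1:M(25) | bus: BusRdX
[3] P0: load  L4 | P0:E(60), P1:I | bus: BusRd
[4] P1: load  L2 | P0:I, P1:E(60) | bus: BusRd
[5] P0: load  L1 | P0:E(20), P1:I | bus: BusRd
[6] P0: store L1 := 59 | P0:M(59), P1:I | bus: none
[7] P0: load  L1 | P0:M(59), P1:I | bus: none
[8] P1: store L0 := 68 | P0:I, P1:M(68) | bus: BusRdX
[9] P1: load  L0 | P0:I, P1:M(68) | bus: none
[10] P1: load  L4 | P0:S(60), P1:S(60) | bus: BusRd
[11] P0: load  L4 | P0:S(60), P1:S(60) | bus: none
[12] P0: load  L1 | P0:M(59), P1:I | bus: none
[13] P0: load  L0 | P0:S(68), P1:O(68) | bus: BusRd
[14] P0: store L1 := 73 | P0:M(73), P1:I | bus: none
[15] P0: store L3 := 34 | P0:M(34), P1:I | bus: BusRdX,Flush
[16] P1: load  L4 | P0:S(60), P1:S(60) | bus: none
[17] P0: store L4 := 79 | P0:M(79), P1:I | bus: BusUpgr
[18] P0: load  L3 | P0:M(34), P1:I | bus: none
[19] P1: load  L0 | P0:S(68), P1:O(68) | bus: none
[20] P1: load  L0 | P0:S(68), P1:O(68) | bus: none
[21] P0: store L4 := 92 | P0:M(92), P1:I | bus: none
[22] P1: store L2 := 90 | P0:I, P1:M(90) | bus: none
[23] P0: store L1 := 7 | P0:M(7), P1:I | bus: none

bus = BusRd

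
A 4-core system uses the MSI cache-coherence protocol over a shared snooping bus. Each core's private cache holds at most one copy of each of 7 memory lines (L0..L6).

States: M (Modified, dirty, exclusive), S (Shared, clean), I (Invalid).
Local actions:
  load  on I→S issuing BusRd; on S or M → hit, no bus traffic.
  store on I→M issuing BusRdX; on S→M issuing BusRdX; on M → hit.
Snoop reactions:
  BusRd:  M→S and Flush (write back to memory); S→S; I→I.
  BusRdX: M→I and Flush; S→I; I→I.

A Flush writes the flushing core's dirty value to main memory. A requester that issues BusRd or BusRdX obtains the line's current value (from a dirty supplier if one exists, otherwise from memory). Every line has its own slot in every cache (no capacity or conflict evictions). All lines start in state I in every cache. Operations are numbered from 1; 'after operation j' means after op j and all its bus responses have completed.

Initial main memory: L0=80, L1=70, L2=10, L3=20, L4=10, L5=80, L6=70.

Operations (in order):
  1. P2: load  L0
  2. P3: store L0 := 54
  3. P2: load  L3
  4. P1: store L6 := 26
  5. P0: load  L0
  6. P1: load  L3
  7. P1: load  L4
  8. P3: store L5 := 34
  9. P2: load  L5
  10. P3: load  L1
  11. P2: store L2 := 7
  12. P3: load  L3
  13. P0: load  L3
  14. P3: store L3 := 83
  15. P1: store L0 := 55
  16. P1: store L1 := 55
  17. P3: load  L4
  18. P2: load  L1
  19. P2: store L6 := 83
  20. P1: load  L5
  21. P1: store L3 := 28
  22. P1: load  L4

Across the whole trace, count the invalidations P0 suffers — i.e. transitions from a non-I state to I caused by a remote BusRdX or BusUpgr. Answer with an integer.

[1] P2: load  L0 | P0:I, P1:I, P2:S(80), P3:I | bus: BusRd
[2] P3: store L0 := 54 | P0:I, P1:I, P2:I, P3:M(54) | bus: BusRdX
[3] P2: load  L3 | P0:I, P1:I, P2:S(20), P3:I | bus: BusRd
[4] P1: store L6 := 26 | P0:I, P1:M(26), P2:I, P3:I | bus: BusRdX
[5] P0: load  L0 | P0:S(54), P1:I, P2:I, P3:S(54) | bus: BusRd,Flush
[6] P1: load  L3 | P0:I, P1:S(20), P2:S(20), P3:I | bus: BusRd
[7] P1: load  L4 | P0:I, P1:S(10), P2:I, P3:I | bus: BusRd
[8] P3: store L5 := 34 | P0:I, P1:I, P2:I, P3:M(34) | bus: BusRdX
[9] P2: load  L5 | P0:I, P1:I, P2:S(34), P3:S(34) | bus: BusRd,Flush
[10] P3: load  L1 | P0:I, P1:I, P2:I, P3:S(70) | bus: BusRd
[11] P2: store L2 := 7 | P0:I, P1:I, P2:M(7), P3:I | bus: BusRdX
[12] P3: load  L3 | P0:I, P1:S(20), P2:S(20), P3:S(20) | bus: BusRd
[13] P0: load  L3 | P0:S(20), P1:S(20), P2:S(20), P3:S(20) | bus: BusRd
[14] P3: store L3 := 83 | P0:I, P1:I, P2:I, P3:M(83) | bus: BusRdX
[15] P1: store L0 := 55 | P0:I, P1:M(55), P2:I, P3:I | bus: BusRdX
[16] P1: store L1 := 55 | P0:I, P1:M(55), P2:I, P3:I | bus: BusRdX
[17] P3: load  L4 | P0:I, P1:S(10), P2:I, P3:S(10) | bus: BusRd
[18] P2: load  L1 | P0:I, P1:S(55), P2:S(55), P3:I | bus: BusRd,Flush
[19] P2: store L6 := 83 | P0:I, P1:I, P2:M(83), P3:I | bus: BusRdX,Flush
[20] P1: load  L5 | P0:I, P1:S(34), P2:S(34), P3:S(34) | bus: BusRd
[21] P1: store L3 := 28 | P0:I, P1:M(28), P2:I, P3:I | bus: BusRdX,Flush
[22] P1: load  L4 | P0:I, P1:S(10), P2:I, P3:S(10) | bus: none

invalidations = 2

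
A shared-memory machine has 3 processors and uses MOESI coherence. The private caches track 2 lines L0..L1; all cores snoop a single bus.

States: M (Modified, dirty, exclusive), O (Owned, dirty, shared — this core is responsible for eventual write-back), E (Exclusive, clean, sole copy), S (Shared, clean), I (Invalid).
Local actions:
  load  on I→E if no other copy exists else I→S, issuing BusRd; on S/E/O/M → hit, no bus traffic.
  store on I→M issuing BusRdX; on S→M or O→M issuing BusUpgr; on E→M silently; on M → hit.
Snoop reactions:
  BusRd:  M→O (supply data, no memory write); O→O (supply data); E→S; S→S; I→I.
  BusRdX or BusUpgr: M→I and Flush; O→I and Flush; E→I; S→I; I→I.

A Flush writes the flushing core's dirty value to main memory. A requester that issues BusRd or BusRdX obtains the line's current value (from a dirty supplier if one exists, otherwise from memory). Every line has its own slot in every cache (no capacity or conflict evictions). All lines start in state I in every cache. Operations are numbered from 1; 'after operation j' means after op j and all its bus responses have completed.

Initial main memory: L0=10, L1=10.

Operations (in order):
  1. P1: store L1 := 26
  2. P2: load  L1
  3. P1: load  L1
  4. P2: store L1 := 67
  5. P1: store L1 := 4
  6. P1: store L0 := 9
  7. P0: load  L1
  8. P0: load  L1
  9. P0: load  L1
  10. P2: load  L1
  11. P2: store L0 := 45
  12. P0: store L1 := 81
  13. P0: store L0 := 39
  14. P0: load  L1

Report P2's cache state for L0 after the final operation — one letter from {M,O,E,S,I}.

state = I

  op1 P1: store L1 := 26 → I/M/I on L1; bus BusRdX; mem=10
  op2 P2: load  L1 → I/O/S on L1; bus BusRd; mem=10
  op3 P1: load  L1 → I/O/S on L1; bus (none); mem=10
  op4 P2: store L1 := 67 → I/I/M on L1; bus BusUpgr Flush; mem=26
  op5 P1: store L1 := 4 → I/M/I on L1; bus BusRdX Flush; mem=67
  op6 P1: store L0 := 9 → I/M/I on L0; bus BusRdX; mem=10
  op7 P0: load  L1 → S/O/I on L1; bus BusRd; mem=67
  op8 P0: load  L1 → S/O/I on L1; bus (none); mem=67
  op9 P0: load  L1 → S/O/I on L1; bus (none); mem=67
  op10 P2: load  L1 → S/O/S on L1; bus BusRd; mem=67
  op11 P2: store L0 := 45 → I/I/M on L0; bus BusRdX Flush; mem=9
  op12 P0: store L1 := 81 → M/I/I on L1; bus BusUpgr Flush; mem=4
  op13 P0: store L0 := 39 → M/I/I on L0; bus BusRdX Flush; mem=45
  op14 P0: load  L1 → M/I/I on L1; bus (none); mem=4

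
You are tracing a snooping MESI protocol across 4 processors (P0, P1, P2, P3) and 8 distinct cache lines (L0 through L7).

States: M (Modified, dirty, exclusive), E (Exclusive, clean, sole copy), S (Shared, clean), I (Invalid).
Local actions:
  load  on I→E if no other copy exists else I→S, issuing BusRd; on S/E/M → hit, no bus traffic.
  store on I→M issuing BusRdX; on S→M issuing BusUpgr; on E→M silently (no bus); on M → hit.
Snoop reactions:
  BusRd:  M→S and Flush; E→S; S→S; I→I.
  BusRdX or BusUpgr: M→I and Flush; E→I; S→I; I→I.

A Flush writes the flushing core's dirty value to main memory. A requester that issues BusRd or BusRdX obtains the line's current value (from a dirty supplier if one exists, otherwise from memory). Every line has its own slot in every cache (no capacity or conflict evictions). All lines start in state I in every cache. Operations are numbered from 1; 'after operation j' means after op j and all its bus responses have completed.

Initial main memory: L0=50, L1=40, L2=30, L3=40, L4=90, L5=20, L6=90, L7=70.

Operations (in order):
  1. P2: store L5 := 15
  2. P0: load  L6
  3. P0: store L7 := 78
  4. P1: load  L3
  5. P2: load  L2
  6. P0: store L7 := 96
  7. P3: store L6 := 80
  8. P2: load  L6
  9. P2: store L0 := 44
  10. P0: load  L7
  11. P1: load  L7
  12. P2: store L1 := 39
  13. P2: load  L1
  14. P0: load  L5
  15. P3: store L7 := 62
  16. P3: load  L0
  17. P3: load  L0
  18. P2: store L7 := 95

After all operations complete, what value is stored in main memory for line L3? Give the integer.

  op1 P2: store L5 := 15 → I/I/M/I on L5; bus BusRdX; mem=20
  op2 P0: load  L6 → E/I/I/I on L6; bus BusRd; mem=90
  op3 P0: store L7 := 78 → M/I/I/I on L7; bus BusRdX; mem=70
  op4 P1: load  L3 → I/E/I/I on L3; bus BusRd; mem=40
  op5 P2: load  L2 → I/I/E/I on L2; bus BusRd; mem=30
  op6 P0: store L7 := 96 → M/I/I/I on L7; bus (none); mem=70
  op7 P3: store L6 := 80 → I/I/I/M on L6; bus BusRdX; mem=90
  op8 P2: load  L6 → I/I/S/S on L6; bus BusRd Flush; mem=80
  op9 P2: store L0 := 44 → I/I/M/I on L0; bus BusRdX; mem=50
  op10 P0: load  L7 → M/I/I/I on L7; bus (none); mem=70
  op11 P1: load  L7 → S/S/I/I on L7; bus BusRd Flush; mem=96
  op12 P2: store L1 := 39 → I/I/M/I on L1; bus BusRdX; mem=40
  op13 P2: load  L1 → I/I/M/I on L1; bus (none); mem=40
  op14 P0: load  L5 → S/I/S/I on L5; bus BusRd Flush; mem=15
  op15 P3: store L7 := 62 → I/I/I/M on L7; bus BusRdX; mem=96
  op16 P3: load  L0 → I/I/S/S on L0; bus BusRd Flush; mem=44
  op17 P3: load  L0 → I/I/S/S on L0; bus (none); mem=44
  op18 P2: store L7 := 95 → I/I/M/I on L7; bus BusRdX Flush; mem=62

memory[L3] = 40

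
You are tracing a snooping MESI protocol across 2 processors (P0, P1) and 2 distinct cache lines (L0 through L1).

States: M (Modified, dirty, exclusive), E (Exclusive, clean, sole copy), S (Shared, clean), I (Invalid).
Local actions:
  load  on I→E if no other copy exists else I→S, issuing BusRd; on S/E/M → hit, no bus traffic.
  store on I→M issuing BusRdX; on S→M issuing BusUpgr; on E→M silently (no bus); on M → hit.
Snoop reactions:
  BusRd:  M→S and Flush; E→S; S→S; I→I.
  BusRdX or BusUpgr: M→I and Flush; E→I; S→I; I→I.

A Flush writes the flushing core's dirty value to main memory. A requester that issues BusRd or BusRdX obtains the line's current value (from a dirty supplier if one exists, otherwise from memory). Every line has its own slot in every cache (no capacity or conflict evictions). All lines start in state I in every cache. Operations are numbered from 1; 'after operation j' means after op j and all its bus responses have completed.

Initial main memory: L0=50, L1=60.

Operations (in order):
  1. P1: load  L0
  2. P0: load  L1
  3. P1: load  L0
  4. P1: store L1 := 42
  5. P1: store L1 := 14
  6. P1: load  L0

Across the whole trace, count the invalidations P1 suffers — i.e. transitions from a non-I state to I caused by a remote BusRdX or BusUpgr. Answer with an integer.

invalidations = 0

1. P1: load  L0  bus=[BusRd]  L0: P0=I P1=E  mem[L0]=50
2. P0: load  L1  bus=[BusRd]  L1: P0=E P1=I  mem[L1]=60
3. P1: load  L0  bus=[-]  L0: P0=I P1=E  mem[L0]=50
4. P1: store L1 := 42  bus=[BusRdX]  L1: P0=I P1=M  mem[L1]=60
5. P1: store L1 := 14  bus=[-]  L1: P0=I P1=M  mem[L1]=60
6. P1: load  L0  bus=[-]  L0: P0=I P1=E  mem[L0]=50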